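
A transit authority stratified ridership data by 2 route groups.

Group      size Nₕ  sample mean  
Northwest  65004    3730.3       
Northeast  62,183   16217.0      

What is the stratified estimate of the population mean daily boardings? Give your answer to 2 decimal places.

9835.17

x̄_st = (Σ Nₕx̄ₕ) / (Σ Nₕ) = (65004·3730.3 + 62183·16217.0) / 127187
= 1250906132.2 / 127187 = 9835.1729... → 9835.17.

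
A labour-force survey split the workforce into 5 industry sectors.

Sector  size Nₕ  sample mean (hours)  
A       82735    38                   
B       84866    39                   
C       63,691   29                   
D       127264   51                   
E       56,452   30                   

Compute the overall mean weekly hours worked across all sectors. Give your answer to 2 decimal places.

39.72

N = 415008; weights Wₕ = Nₕ/N = (0.1994, 0.2045, 0.1535, 0.3067, 0.1360).
x̄_st = Σ Wₕ·x̄ₕ = 0.1994·38 + 0.2045·39 + 0.1535·29 + 0.3067·51 + 0.1360·30 ≈ 39.7216...
→ 39.72.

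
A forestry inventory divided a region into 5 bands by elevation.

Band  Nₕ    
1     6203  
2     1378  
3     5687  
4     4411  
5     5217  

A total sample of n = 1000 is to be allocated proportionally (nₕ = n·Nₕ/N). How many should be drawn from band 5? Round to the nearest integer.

228

Share of band 5 = 5217/22896 = 0.22786.
Allocate 1000 × 0.22786 = 227.856... → 228.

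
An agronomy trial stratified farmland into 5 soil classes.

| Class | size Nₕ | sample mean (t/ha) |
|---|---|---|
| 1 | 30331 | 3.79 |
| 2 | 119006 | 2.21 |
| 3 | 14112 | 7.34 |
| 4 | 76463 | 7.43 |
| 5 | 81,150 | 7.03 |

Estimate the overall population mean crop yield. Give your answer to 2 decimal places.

N = 30331 + 119006 + 14112 + 76463 + 81150 = 321062.
Overall mean = Σ (Nₕ/N)·x̄ₕ — weight by population share, not a simple average.
Σ Nₕx̄ₕ = 30331·3.79 + 119006·2.21 + 14112·7.34 + 76463·7.43 + 81150·7.03 = 114954.49 + 263003.26 + 103582.08 + 568120.09 + 570484.5 = 1620144.42.
Divide by N: 1620144.42 / 321062 = 5.0462... → 5.05.

5.05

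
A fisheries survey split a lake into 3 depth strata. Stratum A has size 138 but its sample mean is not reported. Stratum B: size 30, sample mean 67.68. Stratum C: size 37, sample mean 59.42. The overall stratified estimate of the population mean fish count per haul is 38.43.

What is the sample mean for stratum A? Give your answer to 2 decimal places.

26.44

N = 138 + 30 + 37 = 205.
Overall total = μ·N = 38.43·205 = 7878.15.
Subtract the known strata: 30·67.68 + 37·59.42 = 4228.94.
Remaining total for stratum A: 7878.15 − 4228.94 = 3649.21.
Divide by its size: 3649.21 / 138 = 26.4436... → 26.44.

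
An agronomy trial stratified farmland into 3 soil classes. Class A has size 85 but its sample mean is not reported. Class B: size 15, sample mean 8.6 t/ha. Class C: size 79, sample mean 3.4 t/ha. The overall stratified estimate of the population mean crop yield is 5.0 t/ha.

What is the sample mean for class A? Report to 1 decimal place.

N = 85 + 15 + 79 = 179.
Overall total = μ·N = 5.0·179 = 895.
Subtract the known strata: 15·8.6 + 79·3.4 = 397.6.
Remaining total for class A: 895 − 397.6 = 497.4.
Divide by its size: 497.4 / 85 = 5.852... → 5.9.

5.9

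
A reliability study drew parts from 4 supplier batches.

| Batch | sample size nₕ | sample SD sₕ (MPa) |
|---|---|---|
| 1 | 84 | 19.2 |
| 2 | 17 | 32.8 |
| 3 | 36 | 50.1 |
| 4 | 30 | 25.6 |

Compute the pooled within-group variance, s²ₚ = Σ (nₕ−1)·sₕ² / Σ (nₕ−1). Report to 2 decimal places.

948.87

Degrees of freedom: 83 + 16 + 35 + 29 = 163.
Σ(nₕ−1)sₕ² = 83·368.64 + 16·1075.84 + 35·2510.01 + 29·655.36 = 154666.35.
s²ₚ = 154666.35 / 163 = 948.8733... → 948.87.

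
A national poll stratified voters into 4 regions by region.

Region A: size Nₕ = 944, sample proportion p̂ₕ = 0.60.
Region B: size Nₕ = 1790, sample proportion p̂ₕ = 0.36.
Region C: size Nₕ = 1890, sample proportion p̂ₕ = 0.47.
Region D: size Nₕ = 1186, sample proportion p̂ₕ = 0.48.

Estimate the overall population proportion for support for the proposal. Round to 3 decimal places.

0.459

N = 944 + 1790 + 1890 + 1186 = 5810.
Overall proportion = Σ (Nₕ/N)·p̂ₕ.
Σ Nₕp̂ₕ = 566.4 + 644.4 + 888.3 + 569.28 = 2668.38.
2668.38 / 5810 = 0.45927... → 0.459.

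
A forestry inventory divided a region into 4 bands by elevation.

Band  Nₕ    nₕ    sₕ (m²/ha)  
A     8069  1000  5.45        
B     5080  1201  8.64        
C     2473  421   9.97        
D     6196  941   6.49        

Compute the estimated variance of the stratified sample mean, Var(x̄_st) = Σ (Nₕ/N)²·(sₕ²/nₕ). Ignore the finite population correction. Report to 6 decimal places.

0.014075

N = 21818. Term for each stratum: Wₕ²sₕ²/nₕ.
Var(x̄_st) = 0.004062586 + 0.003369629 + 0.003033378 + 0.003609880 = 0.014075472 → 0.014075.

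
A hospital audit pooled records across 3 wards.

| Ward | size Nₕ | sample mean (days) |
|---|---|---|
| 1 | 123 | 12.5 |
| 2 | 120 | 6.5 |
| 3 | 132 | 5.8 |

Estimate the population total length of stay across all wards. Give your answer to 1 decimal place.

Estimate total by summing Nₕ·x̄ₕ over strata.
123·12.5 + 120·6.5 + 132·5.8 = 1537.5 + 780 + 765.6 = 3083.1.

3083.1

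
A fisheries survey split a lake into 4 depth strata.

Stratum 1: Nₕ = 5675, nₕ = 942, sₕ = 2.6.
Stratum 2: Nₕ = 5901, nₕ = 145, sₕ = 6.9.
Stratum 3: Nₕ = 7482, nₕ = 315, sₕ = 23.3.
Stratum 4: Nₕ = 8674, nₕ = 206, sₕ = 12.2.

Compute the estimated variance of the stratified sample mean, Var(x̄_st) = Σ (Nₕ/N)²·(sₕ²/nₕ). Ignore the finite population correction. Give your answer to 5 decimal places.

N = 27732. Term for each stratum: Wₕ²sₕ²/nₕ.
Var(x̄_st) = 0.00030051 + 0.01486685 + 0.12545105 + 0.07068527 = 0.21130369 → 0.21130.

0.21130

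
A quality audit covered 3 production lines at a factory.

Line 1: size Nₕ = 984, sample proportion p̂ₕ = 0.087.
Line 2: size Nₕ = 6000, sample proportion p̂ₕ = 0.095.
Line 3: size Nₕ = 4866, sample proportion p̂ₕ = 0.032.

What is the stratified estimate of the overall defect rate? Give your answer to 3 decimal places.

N = 984 + 6000 + 4866 = 11850.
Overall proportion = Σ (Nₕ/N)·p̂ₕ.
Σ Nₕp̂ₕ = 85.608 + 570 + 155.712 = 811.32.
811.32 / 11850 = 0.06847... → 0.068.

0.068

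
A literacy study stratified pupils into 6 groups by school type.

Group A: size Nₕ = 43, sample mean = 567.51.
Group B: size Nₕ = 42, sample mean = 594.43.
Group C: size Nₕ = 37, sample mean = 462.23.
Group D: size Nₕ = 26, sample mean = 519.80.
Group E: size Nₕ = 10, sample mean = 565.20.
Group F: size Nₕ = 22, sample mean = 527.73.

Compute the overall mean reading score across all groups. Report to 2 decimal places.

x̄_st = (Σ Nₕx̄ₕ) / (Σ Nₕ) = (43·567.51 + 42·594.43 + 37·462.23 + 26·519.80 + 10·565.20 + 22·527.73) / 180
= 97248.36 / 180 = 540.2687... → 540.27.

540.27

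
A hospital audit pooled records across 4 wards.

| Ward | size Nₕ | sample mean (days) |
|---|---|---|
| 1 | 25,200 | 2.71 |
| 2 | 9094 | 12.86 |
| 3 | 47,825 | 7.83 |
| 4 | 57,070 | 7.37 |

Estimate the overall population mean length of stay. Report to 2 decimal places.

N = 139189; weights Wₕ = Nₕ/N = (0.1810, 0.0653, 0.3436, 0.4100).
x̄_st = Σ Wₕ·x̄ₕ = 0.1810·2.71 + 0.0653·12.86 + 0.3436·7.83 + 0.4100·7.37 ≈ 7.0431...
→ 7.04.

7.04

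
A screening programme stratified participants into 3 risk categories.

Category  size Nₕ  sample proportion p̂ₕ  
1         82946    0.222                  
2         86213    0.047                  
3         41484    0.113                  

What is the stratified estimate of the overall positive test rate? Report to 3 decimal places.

N = 82946 + 86213 + 41484 = 210643.
Overall proportion = Σ (Nₕ/N)·p̂ₕ.
Σ Nₕp̂ₕ = 18414.012 + 4052.011 + 4687.692 = 27153.715.
27153.715 / 210643 = 0.12891... → 0.129.

0.129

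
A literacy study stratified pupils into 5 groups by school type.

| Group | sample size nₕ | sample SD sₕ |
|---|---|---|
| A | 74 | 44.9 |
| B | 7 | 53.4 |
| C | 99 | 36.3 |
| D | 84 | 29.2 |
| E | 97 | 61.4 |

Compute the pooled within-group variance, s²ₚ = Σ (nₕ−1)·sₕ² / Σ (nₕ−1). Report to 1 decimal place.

2039.6

A: (74−1)·44.9² = 73·2016.01 = 147168.73
B: (7−1)·53.4² = 6·2851.56 = 17109.36
C: (99−1)·36.3² = 98·1317.69 = 129133.62
D: (84−1)·29.2² = 83·852.64 = 70769.12
E: (97−1)·61.4² = 96·3769.96 = 361916.16
Numerator = 726096.99; denominator = Σ(nₕ−1) = 356.
s²ₚ = 726096.99/356 = 2039.598... → 2039.6.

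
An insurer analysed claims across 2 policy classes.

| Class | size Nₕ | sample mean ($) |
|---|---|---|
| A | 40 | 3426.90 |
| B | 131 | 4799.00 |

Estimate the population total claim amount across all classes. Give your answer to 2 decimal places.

765745.00

A: 40·3426.90 = 137076
B: 131·4799.00 = 628669
τ̂ = Σ Nₕx̄ₕ = 765745.00.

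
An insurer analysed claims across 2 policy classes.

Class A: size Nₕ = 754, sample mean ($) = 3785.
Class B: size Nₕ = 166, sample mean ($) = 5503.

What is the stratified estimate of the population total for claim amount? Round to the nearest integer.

A: 754·3785 = 2853890
B: 166·5503 = 913498
τ̂ = Σ Nₕx̄ₕ = 3767388.

3767388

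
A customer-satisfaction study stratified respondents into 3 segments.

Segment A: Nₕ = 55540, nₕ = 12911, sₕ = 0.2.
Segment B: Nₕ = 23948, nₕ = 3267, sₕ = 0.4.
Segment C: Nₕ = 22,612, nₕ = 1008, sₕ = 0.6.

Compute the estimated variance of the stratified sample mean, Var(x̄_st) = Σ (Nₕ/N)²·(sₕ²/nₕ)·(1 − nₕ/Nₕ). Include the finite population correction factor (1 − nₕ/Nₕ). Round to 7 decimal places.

N = 102100; Wₕ = Nₕ/N.
segment A: (55540/102100)²·0.2²/12911·(1 − 12911/55540) = 0.0000007037
segment B: (23948/102100)²·0.4²/3267·(1 − 3267/23948) = 0.0000023268
segment C: (22612/102100)²·0.6²/1008·(1 − 1008/22612) = 0.0000167365
Sum = 0.0000197669 → 0.0000198.

0.0000198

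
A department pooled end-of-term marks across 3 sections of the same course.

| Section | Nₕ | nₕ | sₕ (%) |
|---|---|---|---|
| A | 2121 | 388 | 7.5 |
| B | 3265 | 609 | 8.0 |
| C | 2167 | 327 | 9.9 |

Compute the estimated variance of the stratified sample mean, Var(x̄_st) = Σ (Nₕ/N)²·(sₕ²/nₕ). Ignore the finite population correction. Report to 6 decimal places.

0.055742

N = 7553; Wₕ = Nₕ/N.
section A: (2121/7553)²·7.5²/388 = 0.011432288
section B: (3265/7553)²·8.0²/609 = 0.019637676
section C: (2167/7553)²·9.9²/327 = 0.024671837
Sum = 0.055741801 → 0.055742.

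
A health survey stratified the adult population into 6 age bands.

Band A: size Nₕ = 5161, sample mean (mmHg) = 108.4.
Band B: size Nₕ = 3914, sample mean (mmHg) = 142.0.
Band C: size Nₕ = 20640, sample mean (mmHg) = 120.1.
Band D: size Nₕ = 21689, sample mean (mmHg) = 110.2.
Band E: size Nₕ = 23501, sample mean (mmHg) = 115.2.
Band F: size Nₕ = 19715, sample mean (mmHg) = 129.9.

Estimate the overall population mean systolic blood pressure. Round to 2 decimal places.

x̄_st = (Σ Nₕx̄ₕ) / (Σ Nₕ) = (5161·108.4 + 3914·142.0 + 20640·120.1 + 21689·110.2 + 23501·115.2 + 19715·129.9) / 94620
= 11252525.9 / 94620 = 118.9233... → 118.92.

118.92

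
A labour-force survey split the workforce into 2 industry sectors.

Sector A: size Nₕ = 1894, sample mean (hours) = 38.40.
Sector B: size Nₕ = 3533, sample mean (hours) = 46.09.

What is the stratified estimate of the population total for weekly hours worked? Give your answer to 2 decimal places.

Estimate total by summing Nₕ·x̄ₕ over strata.
1894·38.40 + 3533·46.09 = 72729.6 + 162835.97 = 235565.57.

235565.57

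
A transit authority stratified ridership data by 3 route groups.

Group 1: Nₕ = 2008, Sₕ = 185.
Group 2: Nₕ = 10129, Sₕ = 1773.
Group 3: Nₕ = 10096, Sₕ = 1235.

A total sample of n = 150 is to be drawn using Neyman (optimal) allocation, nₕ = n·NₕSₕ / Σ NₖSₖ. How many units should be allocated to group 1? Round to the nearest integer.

1: NₕSₕ = 2008·185 = 371480
2: NₕSₕ = 10129·1773 = 17958717
3: NₕSₕ = 10096·1235 = 12468560
Σ NₕSₕ = 30798757.
n_1 = 150·371480/30798757 = 1.809... → 2.

2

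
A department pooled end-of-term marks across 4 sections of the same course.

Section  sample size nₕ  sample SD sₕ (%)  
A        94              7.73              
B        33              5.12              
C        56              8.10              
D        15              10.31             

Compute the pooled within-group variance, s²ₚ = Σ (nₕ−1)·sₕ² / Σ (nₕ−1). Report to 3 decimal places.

59.240

A: (94−1)·7.73² = 93·59.7529 = 5557.0197
B: (33−1)·5.12² = 32·26.2144 = 838.8608
C: (56−1)·8.10² = 55·65.61 = 3608.55
D: (15−1)·10.31² = 14·106.2961 = 1488.1454
Numerator = 11492.5759; denominator = Σ(nₕ−1) = 194.
s²ₚ = 11492.5759/194 = 59.24008... → 59.240.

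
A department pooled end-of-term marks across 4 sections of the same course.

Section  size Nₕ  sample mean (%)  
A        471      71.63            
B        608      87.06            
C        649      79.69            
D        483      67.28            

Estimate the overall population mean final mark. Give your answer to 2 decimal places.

N = 2211; weights Wₕ = Nₕ/N = (0.2130, 0.2750, 0.2935, 0.2185).
x̄_st = Σ Wₕ·x̄ₕ = 0.2130·71.63 + 0.2750·87.06 + 0.2935·79.69 + 0.2185·67.28 ≈ 77.2887...
→ 77.29.

77.29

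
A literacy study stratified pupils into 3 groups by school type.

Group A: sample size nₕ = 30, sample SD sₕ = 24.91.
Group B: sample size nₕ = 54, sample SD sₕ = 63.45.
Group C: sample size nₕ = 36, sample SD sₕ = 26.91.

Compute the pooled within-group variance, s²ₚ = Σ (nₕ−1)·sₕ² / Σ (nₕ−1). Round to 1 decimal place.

2194.1

A: (30−1)·24.91² = 29·620.5081 = 17994.7349
B: (54−1)·63.45² = 53·4025.9025 = 213372.8325
C: (36−1)·26.91² = 35·724.1481 = 25345.1835
Numerator = 256712.7509; denominator = Σ(nₕ−1) = 117.
s²ₚ = 256712.7509/117 = 2194.126... → 2194.1.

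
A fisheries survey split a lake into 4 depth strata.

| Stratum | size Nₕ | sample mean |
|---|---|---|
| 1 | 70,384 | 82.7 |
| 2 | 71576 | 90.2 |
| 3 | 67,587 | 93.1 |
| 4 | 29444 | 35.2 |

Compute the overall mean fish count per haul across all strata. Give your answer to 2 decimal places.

N = 238991; weights Wₕ = Nₕ/N = (0.2945, 0.2995, 0.2828, 0.1232).
x̄_st = Σ Wₕ·x̄ₕ = 0.2945·82.7 + 0.2995·90.2 + 0.2828·93.1 + 0.1232·35.2 ≈ 82.0353...
→ 82.04.

82.04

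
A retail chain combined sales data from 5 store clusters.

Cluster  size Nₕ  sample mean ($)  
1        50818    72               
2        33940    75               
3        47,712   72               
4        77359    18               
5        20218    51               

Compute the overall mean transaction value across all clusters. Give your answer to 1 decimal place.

N = 230047; weights Wₕ = Nₕ/N = (0.2209, 0.1475, 0.2074, 0.3363, 0.0879).
x̄_st = Σ Wₕ·x̄ₕ = 0.2209·72 + 0.1475·75 + 0.2074·72 + 0.3363·18 + 0.0879·51 ≈ 52.438...
→ 52.4.

52.4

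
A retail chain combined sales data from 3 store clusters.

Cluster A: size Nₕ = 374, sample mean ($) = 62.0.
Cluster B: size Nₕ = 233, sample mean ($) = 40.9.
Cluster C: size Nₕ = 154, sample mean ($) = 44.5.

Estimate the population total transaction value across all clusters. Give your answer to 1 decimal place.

39570.7

A: 374·62.0 = 23188
B: 233·40.9 = 9529.7
C: 154·44.5 = 6853
τ̂ = Σ Nₕx̄ₕ = 39570.7.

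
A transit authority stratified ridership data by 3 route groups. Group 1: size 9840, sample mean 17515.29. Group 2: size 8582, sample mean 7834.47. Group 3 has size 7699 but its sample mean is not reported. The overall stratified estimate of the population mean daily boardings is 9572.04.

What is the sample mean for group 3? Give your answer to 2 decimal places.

1356.72

N = 9840 + 8582 + 7699 = 26121.
Overall total = μ·N = 9572.04·26121 = 250031256.84.
Subtract the known strata: 9840·17515.29 + 8582·7834.47 = 239585875.14.
Remaining total for group 3: 250031256.84 − 239585875.14 = 10445381.7.
Divide by its size: 10445381.7 / 7699 = 1356.7193... → 1356.72.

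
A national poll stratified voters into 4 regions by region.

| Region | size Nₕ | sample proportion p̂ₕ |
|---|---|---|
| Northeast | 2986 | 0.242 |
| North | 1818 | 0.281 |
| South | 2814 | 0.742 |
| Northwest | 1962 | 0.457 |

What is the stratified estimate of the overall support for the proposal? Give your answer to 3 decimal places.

N = 2986 + 1818 + 2814 + 1962 = 9580.
Overall proportion = Σ (Nₕ/N)·p̂ₕ.
Σ Nₕp̂ₕ = 722.612 + 510.858 + 2087.988 + 896.634 = 4218.092.
4218.092 / 9580 = 0.44030... → 0.440.

0.440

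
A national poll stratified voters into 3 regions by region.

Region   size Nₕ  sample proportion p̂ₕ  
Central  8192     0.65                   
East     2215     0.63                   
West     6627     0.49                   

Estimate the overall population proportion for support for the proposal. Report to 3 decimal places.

0.585

Wₕ = Nₕ/N with N = 17034: 0.4809, 0.1300, 0.3890.
p̂_st = 0.4809·0.65 + 0.1300·0.63 + 0.3890·0.49 ≈ 0.58515... → 0.585.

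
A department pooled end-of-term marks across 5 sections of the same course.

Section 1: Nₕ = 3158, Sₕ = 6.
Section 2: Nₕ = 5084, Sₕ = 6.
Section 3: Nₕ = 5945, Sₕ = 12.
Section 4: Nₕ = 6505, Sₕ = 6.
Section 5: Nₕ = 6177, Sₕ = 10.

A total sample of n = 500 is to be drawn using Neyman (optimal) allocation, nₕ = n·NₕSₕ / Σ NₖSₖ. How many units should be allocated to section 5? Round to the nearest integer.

1: NₕSₕ = 3158·6 = 18948
2: NₕSₕ = 5084·6 = 30504
3: NₕSₕ = 5945·12 = 71340
4: NₕSₕ = 6505·6 = 39030
5: NₕSₕ = 6177·10 = 61770
Σ NₕSₕ = 221592.
n_5 = 500·61770/221592 = 139.378... → 139.

139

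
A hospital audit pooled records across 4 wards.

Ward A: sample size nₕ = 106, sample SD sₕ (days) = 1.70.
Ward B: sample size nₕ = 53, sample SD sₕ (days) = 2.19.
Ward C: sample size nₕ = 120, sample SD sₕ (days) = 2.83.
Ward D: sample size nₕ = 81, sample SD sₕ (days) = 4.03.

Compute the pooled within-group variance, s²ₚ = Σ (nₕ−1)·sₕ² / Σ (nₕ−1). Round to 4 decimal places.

7.8797

A: (106−1)·1.70² = 105·2.89 = 303.45
B: (53−1)·2.19² = 52·4.7961 = 249.3972
C: (120−1)·2.83² = 119·8.0089 = 953.0591
D: (81−1)·4.03² = 80·16.2409 = 1299.272
Numerator = 2805.1783; denominator = Σ(nₕ−1) = 356.
s²ₚ = 2805.1783/356 = 7.879714... → 7.8797.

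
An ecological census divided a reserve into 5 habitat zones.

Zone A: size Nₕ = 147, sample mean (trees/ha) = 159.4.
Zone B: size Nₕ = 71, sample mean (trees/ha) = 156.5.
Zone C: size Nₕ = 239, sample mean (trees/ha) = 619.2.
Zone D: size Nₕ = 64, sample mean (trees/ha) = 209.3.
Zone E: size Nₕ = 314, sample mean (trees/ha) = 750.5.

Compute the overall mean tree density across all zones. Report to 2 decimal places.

516.87

N = 147 + 71 + 239 + 64 + 314 = 835.
Overall mean = Σ (Nₕ/N)·x̄ₕ — weight by population share, not a simple average.
Σ Nₕx̄ₕ = 147·159.4 + 71·156.5 + 239·619.2 + 64·209.3 + 314·750.5 = 23431.8 + 11111.5 + 147988.8 + 13395.2 + 235657 = 431584.3.
Divide by N: 431584.3 / 835 = 516.8674... → 516.87.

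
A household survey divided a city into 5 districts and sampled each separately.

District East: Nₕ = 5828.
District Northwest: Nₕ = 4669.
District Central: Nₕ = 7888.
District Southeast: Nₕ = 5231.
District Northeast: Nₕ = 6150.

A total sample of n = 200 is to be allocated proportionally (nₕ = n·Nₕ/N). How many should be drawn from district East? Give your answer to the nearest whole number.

39

N = 5828 + 4669 + 7888 + 5231 + 6150 = 29766.
n_East = 200·5828/29766 = 39.159... → 39.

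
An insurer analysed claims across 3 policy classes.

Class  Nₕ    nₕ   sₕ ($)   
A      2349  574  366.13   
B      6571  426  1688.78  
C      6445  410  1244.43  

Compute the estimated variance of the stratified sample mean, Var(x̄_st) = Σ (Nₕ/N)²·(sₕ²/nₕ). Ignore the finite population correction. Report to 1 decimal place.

N = 15365. Term for each stratum: Wₕ²sₕ²/nₕ.
Var(x̄_st) = 5.4583 + 1224.4311 + 664.5655 = 1894.4550 → 1894.5.

1894.5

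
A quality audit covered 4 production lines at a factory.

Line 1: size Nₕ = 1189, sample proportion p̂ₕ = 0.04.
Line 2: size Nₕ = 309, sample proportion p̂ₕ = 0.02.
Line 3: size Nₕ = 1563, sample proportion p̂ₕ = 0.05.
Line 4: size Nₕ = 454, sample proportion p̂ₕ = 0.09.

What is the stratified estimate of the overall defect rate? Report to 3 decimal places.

Wₕ = Nₕ/N with N = 3515: 0.3383, 0.0879, 0.4447, 0.1292.
p̂_st = 0.3383·0.04 + 0.0879·0.02 + 0.4447·0.05 + 0.1292·0.09 ≈ 0.04915... → 0.049.

0.049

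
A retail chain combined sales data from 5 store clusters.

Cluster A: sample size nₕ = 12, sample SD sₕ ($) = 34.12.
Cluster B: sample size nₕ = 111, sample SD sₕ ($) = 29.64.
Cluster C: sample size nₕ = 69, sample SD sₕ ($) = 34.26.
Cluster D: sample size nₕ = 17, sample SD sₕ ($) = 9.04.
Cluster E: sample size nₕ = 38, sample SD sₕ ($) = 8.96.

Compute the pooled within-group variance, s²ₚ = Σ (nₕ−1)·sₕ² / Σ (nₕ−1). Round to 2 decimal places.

A: (12−1)·34.12² = 11·1164.1744 = 12805.9184
B: (111−1)·29.64² = 110·878.5296 = 96638.256
C: (69−1)·34.26² = 68·1173.7476 = 79814.8368
D: (17−1)·9.04² = 16·81.7216 = 1307.5456
E: (38−1)·8.96² = 37·80.2816 = 2970.4192
Numerator = 193536.976; denominator = Σ(nₕ−1) = 242.
s²ₚ = 193536.976/242 = 799.7396... → 799.74.

799.74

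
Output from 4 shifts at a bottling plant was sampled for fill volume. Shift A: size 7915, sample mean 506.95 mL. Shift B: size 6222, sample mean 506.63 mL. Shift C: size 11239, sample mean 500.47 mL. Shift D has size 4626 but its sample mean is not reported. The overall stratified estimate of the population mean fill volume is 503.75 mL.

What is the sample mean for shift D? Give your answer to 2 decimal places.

N = 7915 + 6222 + 11239 + 4626 = 30002.
Overall total = μ·N = 503.75·30002 = 15113507.5.
Subtract the known strata: 7915·506.95 + 6222·506.63 + 11239·500.47 = 12789543.44.
Remaining total for shift D: 15113507.5 − 12789543.44 = 2323964.06.
Divide by its size: 2323964.06 / 4626 = 502.3701... → 502.37.

502.37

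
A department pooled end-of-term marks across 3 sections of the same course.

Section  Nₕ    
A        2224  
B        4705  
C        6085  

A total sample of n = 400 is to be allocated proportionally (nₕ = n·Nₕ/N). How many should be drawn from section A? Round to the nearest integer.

68

N = 2224 + 4705 + 6085 = 13014.
n_A = 400·2224/13014 = 68.357... → 68.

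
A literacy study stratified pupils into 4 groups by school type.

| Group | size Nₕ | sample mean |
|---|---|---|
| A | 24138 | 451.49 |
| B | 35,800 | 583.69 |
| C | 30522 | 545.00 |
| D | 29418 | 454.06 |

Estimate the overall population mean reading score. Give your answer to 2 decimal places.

N = 119878; weights Wₕ = Nₕ/N = (0.2014, 0.2986, 0.2546, 0.2454).
x̄_st = Σ Wₕ·x̄ₕ = 0.2014·451.49 + 0.2986·583.69 + 0.2546·545.00 + 0.2454·454.06 ≈ 515.4090...
→ 515.41.

515.41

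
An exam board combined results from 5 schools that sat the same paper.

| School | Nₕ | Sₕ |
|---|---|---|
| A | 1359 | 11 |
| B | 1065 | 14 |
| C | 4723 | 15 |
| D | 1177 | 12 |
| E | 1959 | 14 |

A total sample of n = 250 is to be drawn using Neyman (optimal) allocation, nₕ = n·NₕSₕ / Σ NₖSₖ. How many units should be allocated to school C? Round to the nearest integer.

A: NₕSₕ = 1359·11 = 14949
B: NₕSₕ = 1065·14 = 14910
C: NₕSₕ = 4723·15 = 70845
D: NₕSₕ = 1177·12 = 14124
E: NₕSₕ = 1959·14 = 27426
Σ NₕSₕ = 142254.
n_C = 250·70845/142254 = 124.504... → 125.

125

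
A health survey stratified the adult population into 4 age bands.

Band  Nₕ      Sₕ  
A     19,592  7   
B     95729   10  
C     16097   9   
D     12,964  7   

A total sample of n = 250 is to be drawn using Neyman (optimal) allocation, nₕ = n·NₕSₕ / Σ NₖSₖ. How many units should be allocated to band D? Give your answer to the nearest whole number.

Σ NₕSₕ = 19592·7 + 95729·10 + 16097·9 + 12964·7 = 1330055.
Share for D: 90748/1330055 = 0.06823.
n_D = 250 × 0.06823 = 17.057... → 17.

17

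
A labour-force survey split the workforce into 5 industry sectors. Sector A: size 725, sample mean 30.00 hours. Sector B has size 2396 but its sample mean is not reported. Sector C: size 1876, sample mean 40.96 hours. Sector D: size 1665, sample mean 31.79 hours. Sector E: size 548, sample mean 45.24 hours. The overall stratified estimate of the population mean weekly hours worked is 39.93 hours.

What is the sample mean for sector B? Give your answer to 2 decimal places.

N = 725 + 2396 + 1876 + 1665 + 548 = 7210.
Overall total = μ·N = 39.93·7210 = 287895.3.
Subtract the known strata: 725·30.00 + 1876·40.96 + 1665·31.79 + 548·45.24 = 176312.83.
Remaining total for sector B: 287895.3 − 176312.83 = 111582.47.
Divide by its size: 111582.47 / 2396 = 46.5703... → 46.57.

46.57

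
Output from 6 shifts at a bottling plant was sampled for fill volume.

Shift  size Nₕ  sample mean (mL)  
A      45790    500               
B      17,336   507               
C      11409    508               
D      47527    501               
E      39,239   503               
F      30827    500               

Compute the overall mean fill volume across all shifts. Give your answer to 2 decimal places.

N = 45790 + 17336 + 11409 + 47527 + 39239 + 30827 = 192128.
The stratified mean weights each stratum mean by its population share Nₕ/N.
Σ Nₕx̄ₕ = 45790·500 + 17336·507 + 11409·508 + 47527·501 + 39239·503 + 30827·500 = 22895000 + 8789352 + 5795772 + 23811027 + 19737217 + 15413500 = 96441868.
Divide by N: 96441868 / 192128 = 501.9668... → 501.97.

501.97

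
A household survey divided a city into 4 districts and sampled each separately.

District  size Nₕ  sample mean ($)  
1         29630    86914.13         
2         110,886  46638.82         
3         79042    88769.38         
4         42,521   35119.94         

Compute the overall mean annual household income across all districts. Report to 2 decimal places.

62029.78

N = 29630 + 110886 + 79042 + 42521 = 262079.
The stratified mean weights each stratum mean by its population share Nₕ/N.
Σ Nₕx̄ₕ = 29630·86914.13 + 110886·46638.82 + 79042·88769.38 + 42521·35119.94 = 2575265671.9 + 5171592194.52 + 7016509333.96 + 1493334968.74 = 16256702169.12.
Divide by N: 16256702169.12 / 262079 = 62029.7779... → 62029.78.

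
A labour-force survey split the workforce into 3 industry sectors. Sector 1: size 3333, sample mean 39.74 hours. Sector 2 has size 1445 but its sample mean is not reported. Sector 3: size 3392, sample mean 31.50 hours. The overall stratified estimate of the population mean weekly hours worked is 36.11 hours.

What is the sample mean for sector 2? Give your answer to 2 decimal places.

38.56

Σ Nₕx̄ₕ = N·μ, so 1445·x̄_2 = 8170·36.11 − (3333·39.74 + 3392·31.50).
= 295018.7 − 239301.42 = 55717.28.
x̄_2 = 55717.28 / 1445 = 38.5587... → 38.56.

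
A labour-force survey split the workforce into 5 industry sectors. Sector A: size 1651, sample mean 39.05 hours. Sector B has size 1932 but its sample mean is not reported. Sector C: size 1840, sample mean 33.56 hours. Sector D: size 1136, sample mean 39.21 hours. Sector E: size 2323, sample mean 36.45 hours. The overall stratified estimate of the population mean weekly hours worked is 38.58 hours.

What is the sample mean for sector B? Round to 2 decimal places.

N = 1651 + 1932 + 1840 + 1136 + 2323 = 8882.
Overall total = μ·N = 38.58·8882 = 342667.56.
Subtract the known strata: 1651·39.05 + 1840·33.56 + 1136·39.21 + 2323·36.45 = 255437.86.
Remaining total for sector B: 342667.56 − 255437.86 = 87229.7.
Divide by its size: 87229.7 / 1932 = 45.1499... → 45.15.

45.15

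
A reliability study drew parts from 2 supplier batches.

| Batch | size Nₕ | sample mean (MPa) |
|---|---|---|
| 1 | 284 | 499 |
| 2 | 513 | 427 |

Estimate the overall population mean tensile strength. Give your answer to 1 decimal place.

N = 284 + 513 = 797.
Overall mean = Σ (Nₕ/N)·x̄ₕ — weight by population share, not a simple average.
Σ Nₕx̄ₕ = 284·499 + 513·427 = 141716 + 219051 = 360767.
Divide by N: 360767 / 797 = 452.656... → 452.7.

452.7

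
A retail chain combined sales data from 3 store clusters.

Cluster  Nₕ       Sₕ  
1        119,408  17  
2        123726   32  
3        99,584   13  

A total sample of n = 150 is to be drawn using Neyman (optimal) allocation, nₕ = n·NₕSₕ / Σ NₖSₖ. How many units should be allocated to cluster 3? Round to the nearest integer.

Σ NₕSₕ = 119408·17 + 123726·32 + 99584·13 = 7283760.
Share for 3: 1294592/7283760 = 0.17774.
n_3 = 150 × 0.17774 = 26.661... → 27.

27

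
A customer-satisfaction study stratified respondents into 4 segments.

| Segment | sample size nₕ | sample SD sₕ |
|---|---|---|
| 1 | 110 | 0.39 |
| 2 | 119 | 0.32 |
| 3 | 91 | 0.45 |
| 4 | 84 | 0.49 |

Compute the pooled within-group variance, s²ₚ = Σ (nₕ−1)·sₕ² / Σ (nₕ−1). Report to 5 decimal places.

0.16704

1: (110−1)·0.39² = 109·0.1521 = 16.5789
2: (119−1)·0.32² = 118·0.1024 = 12.0832
3: (91−1)·0.45² = 90·0.2025 = 18.225
4: (84−1)·0.49² = 83·0.2401 = 19.9283
Numerator = 66.8154; denominator = Σ(nₕ−1) = 400.
s²ₚ = 66.8154/400 = 0.1670385 → 0.16704.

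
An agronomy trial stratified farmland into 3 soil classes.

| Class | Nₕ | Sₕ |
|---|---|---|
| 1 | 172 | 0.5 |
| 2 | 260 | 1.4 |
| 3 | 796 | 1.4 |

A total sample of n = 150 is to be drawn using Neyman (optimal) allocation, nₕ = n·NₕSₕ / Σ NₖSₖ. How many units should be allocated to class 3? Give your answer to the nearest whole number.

Σ NₕSₕ = 172·0.5 + 260·1.4 + 796·1.4 = 1564.4.
Share for 3: 1114.4/1564.4 = 0.71235.
n_3 = 150 × 0.71235 = 106.852... → 107.

107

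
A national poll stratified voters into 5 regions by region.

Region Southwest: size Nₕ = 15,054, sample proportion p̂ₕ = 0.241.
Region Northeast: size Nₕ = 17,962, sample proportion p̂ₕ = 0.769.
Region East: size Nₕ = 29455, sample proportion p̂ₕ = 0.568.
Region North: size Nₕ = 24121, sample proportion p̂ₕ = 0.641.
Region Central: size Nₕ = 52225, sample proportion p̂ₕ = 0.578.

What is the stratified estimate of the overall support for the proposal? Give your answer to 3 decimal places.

0.575

N = 15054 + 17962 + 29455 + 24121 + 52225 = 138817.
Overall proportion = Σ (Nₕ/N)·p̂ₕ.
Σ Nₕp̂ₕ = 3628.014 + 13812.778 + 16730.44 + 15461.561 + 30186.05 = 79818.843.
79818.843 / 138817 = 0.57499... → 0.575.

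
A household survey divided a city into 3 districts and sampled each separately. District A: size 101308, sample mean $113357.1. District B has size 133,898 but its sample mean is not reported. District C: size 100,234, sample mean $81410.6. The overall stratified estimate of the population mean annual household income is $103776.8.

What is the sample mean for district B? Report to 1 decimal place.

Σ Nₕx̄ₕ = N·μ, so 133898·x̄_B = 335440·103776.8 − (101308·113357.1 + 100234·81410.6).
= 34810889792 − 19644091167.2 = 15166798624.8.
x̄_B = 15166798624.8 / 133898 = 113271.286... → 113271.3.

113271.3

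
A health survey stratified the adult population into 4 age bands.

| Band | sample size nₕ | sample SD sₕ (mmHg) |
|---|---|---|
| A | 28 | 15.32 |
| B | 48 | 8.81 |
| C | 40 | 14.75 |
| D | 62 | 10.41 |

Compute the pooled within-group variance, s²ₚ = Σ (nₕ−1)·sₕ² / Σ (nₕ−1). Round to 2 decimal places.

144.14

A: (28−1)·15.32² = 27·234.7024 = 6336.9648
B: (48−1)·8.81² = 47·77.6161 = 3647.9567
C: (40−1)·14.75² = 39·217.5625 = 8484.9375
D: (62−1)·10.41² = 61·108.3681 = 6610.4541
Numerator = 25080.3131; denominator = Σ(nₕ−1) = 174.
s²ₚ = 25080.3131/174 = 144.1397... → 144.14.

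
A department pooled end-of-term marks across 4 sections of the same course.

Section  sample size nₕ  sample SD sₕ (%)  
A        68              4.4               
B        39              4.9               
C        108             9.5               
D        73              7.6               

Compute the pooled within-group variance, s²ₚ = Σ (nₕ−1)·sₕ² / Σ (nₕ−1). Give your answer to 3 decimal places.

Degrees of freedom: 67 + 38 + 107 + 72 = 284.
Σ(nₕ−1)sₕ² = 67·19.36 + 38·24.01 + 107·90.25 + 72·57.76 = 16024.97.
s²ₚ = 16024.97 / 284 = 56.42595... → 56.426.

56.426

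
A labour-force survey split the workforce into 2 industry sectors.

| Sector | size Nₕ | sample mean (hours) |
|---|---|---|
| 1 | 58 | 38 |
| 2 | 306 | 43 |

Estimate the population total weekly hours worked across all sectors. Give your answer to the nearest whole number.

15362

1: 58·38 = 2204
2: 306·43 = 13158
τ̂ = Σ Nₕx̄ₕ = 15362.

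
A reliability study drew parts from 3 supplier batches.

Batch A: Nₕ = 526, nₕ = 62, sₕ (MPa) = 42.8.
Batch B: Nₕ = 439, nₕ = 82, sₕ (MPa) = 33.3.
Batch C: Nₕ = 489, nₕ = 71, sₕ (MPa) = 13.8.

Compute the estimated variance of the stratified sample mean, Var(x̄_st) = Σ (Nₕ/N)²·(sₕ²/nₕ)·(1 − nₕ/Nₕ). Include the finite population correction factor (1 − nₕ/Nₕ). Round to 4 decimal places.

4.6727

N = 1454. Term for each stratum: Wₕ²sₕ²/nₕ·(1−nₕ/Nₕ).
Var(x̄_st) = 3.4109139 + 1.0024865 + 0.2593320 = 4.6727325 → 4.6727.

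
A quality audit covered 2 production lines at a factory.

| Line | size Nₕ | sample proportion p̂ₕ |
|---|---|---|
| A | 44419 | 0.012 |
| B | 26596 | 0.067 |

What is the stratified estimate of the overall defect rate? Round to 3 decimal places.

N = 44419 + 26596 = 71015.
Overall proportion = Σ (Nₕ/N)·p̂ₕ.
Σ Nₕp̂ₕ = 533.028 + 1781.932 = 2314.96.
2314.96 / 71015 = 0.03260... → 0.033.

0.033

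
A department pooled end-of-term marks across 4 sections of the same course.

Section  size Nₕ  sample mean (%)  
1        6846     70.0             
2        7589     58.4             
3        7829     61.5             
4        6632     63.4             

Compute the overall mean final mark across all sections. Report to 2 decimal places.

63.14

x̄_st = (Σ Nₕx̄ₕ) / (Σ Nₕ) = (6846·70.0 + 7589·58.4 + 7829·61.5 + 6632·63.4) / 28896
= 1824369.9 / 28896 = 63.1357... → 63.14.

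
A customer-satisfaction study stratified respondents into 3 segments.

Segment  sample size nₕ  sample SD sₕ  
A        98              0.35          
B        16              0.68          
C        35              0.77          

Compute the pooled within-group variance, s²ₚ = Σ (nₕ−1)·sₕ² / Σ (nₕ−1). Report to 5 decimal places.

0.26697

Degrees of freedom: 97 + 15 + 34 = 146.
Σ(nₕ−1)sₕ² = 97·0.1225 + 15·0.4624 + 34·0.5929 = 38.9771.
s²ₚ = 38.9771 / 146 = 0.2669664... → 0.26697.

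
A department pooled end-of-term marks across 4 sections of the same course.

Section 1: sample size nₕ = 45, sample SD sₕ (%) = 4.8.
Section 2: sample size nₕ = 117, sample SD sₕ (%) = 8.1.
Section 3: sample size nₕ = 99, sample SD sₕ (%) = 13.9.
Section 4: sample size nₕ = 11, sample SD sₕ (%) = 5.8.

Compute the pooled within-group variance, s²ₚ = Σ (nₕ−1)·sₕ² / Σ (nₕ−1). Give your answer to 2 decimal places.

104.09

1: (45−1)·4.8² = 44·23.04 = 1013.76
2: (117−1)·8.1² = 116·65.61 = 7610.76
3: (99−1)·13.9² = 98·193.21 = 18934.58
4: (11−1)·5.8² = 10·33.64 = 336.4
Numerator = 27895.5; denominator = Σ(nₕ−1) = 268.
s²ₚ = 27895.5/268 = 104.0877... → 104.09.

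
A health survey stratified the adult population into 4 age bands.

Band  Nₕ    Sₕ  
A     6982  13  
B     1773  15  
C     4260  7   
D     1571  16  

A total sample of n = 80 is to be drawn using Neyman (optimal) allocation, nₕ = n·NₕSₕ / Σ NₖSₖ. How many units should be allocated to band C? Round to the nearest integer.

14

Σ NₕSₕ = 6982·13 + 1773·15 + 4260·7 + 1571·16 = 172317.
Share for C: 29820/172317 = 0.17305.
n_C = 80 × 0.17305 = 13.844... → 14.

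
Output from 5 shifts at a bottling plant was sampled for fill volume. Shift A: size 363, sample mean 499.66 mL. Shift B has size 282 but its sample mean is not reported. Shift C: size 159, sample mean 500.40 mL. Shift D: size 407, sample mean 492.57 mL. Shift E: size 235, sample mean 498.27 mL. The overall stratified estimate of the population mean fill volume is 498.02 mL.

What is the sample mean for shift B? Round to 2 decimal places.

N = 363 + 282 + 159 + 407 + 235 = 1446.
Overall total = μ·N = 498.02·1446 = 720136.92.
Subtract the known strata: 363·499.66 + 159·500.40 + 407·492.57 + 235·498.27 = 578509.62.
Remaining total for shift B: 720136.92 − 578509.62 = 141627.3.
Divide by its size: 141627.3 / 282 = 502.2245... → 502.22.

502.22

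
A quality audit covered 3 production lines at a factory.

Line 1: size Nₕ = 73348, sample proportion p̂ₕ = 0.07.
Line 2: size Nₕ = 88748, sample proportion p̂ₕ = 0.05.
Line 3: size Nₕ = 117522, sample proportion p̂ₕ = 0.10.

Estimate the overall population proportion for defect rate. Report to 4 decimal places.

N = 73348 + 88748 + 117522 = 279618.
Overall proportion = Σ (Nₕ/N)·p̂ₕ.
Σ Nₕp̂ₕ = 5134.36 + 4437.4 + 11752.2 = 21323.96.
21323.96 / 279618 = 0.076261... → 0.0763.

0.0763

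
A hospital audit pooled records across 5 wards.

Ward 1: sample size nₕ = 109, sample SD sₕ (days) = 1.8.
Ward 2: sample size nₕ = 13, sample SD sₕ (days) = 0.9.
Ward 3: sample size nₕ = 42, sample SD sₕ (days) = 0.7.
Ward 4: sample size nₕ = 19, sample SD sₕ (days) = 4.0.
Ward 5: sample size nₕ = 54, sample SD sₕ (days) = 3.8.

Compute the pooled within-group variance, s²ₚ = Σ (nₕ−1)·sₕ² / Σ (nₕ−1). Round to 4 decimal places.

6.1769

1: (109−1)·1.8² = 108·3.24 = 349.92
2: (13−1)·0.9² = 12·0.81 = 9.72
3: (42−1)·0.7² = 41·0.49 = 20.09
4: (19−1)·4.0² = 18·16 = 288
5: (54−1)·3.8² = 53·14.44 = 765.32
Numerator = 1433.05; denominator = Σ(nₕ−1) = 232.
s²ₚ = 1433.05/232 = 6.176940... → 6.1769.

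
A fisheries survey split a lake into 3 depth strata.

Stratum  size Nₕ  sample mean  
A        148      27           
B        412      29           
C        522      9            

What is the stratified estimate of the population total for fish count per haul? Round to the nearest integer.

A: 148·27 = 3996
B: 412·29 = 11948
C: 522·9 = 4698
τ̂ = Σ Nₕx̄ₕ = 20642.

20642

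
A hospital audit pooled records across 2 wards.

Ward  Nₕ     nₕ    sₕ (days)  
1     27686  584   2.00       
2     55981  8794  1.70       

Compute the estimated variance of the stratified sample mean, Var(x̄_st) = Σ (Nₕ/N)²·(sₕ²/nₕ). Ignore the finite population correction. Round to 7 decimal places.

0.0008971

N = 83667; Wₕ = Nₕ/N.
ward 1: (27686/83667)²·2.00²/584 = 0.0007499964
ward 2: (55981/83667)²·1.70²/8794 = 0.0001471243
Sum = 0.0008971207 → 0.0008971.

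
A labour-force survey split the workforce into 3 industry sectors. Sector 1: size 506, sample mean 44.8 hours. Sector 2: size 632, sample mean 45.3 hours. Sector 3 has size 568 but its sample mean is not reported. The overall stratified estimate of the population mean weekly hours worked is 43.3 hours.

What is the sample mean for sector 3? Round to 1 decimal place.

39.7

N = 506 + 632 + 568 = 1706.
Overall total = μ·N = 43.3·1706 = 73869.8.
Subtract the known strata: 506·44.8 + 632·45.3 = 51298.4.
Remaining total for sector 3: 73869.8 − 51298.4 = 22571.4.
Divide by its size: 22571.4 / 568 = 39.738... → 39.7.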